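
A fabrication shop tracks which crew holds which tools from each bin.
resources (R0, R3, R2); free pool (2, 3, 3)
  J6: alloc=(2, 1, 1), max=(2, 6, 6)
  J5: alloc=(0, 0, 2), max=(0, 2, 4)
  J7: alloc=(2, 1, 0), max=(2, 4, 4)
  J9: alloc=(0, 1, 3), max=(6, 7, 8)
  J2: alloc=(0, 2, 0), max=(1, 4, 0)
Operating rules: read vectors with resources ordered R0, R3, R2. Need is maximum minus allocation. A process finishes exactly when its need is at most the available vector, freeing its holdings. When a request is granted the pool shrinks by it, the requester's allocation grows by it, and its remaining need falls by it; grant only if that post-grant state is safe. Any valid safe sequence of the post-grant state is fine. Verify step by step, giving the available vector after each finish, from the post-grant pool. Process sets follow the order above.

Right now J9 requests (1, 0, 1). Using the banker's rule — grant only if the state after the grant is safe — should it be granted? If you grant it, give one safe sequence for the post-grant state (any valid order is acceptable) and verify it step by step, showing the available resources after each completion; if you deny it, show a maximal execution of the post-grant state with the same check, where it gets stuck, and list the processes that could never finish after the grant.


DENY: after the grant no complete ordering would exist.
Key observation: after J5, J7, J2 the pool peaks at (3, 6, 4), and each blocked process is short somewhere: J6 on R2; J9 on R0.
On the post-grant state, J5, J7, J2 is a maximal run — nothing extends it. Walking it through:
  pool = (1, 3, 2)
  J5: need (0, 2, 2) fits (1, 3, 2); releases (0, 0, 2), pool now (1, 3, 4)
  J7: need (0, 3, 4) fits (1, 3, 4); releases (2, 1, 0), pool now (3, 4, 4)
  J2: need (1, 2, 0) fits (3, 4, 4); releases (0, 2, 0), pool now (3, 6, 4)
  blocked: J6 wants (0, 5, 5), pool (3, 6, 4) — not enough R2
  blocked: J9 wants (5, 6, 4), pool (3, 6, 4) — not enough R0
Post-grant, the permanently blocked set is J6 and J9.


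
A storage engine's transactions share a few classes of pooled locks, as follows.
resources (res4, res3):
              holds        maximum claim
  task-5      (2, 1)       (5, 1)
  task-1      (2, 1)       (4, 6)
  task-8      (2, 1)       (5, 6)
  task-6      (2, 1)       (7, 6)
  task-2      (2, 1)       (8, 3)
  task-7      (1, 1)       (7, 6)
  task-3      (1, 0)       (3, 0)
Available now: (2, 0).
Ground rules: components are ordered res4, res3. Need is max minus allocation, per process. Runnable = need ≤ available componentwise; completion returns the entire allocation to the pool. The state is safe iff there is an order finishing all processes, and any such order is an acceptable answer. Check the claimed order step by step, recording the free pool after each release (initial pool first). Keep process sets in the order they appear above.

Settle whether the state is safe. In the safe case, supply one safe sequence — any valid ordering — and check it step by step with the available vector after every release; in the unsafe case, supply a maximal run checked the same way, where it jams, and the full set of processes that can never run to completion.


UNSAFE — no complete ordering exists.
Key observation: the wall is res3: completing task-3, task-5 brings the pool only to (5, 1), and all the rest need more.
The run task-3, task-5 cannot be extended any further. Walking it through:
  pool = (2, 0)
  task-3: need (2, 0) fits (2, 0); releases (1, 0), pool now (3, 0)
  task-5: need (3, 0) fits (3, 0); releases (2, 1), pool now (5, 1)
  task-1 still needs (2, 5) but only (5, 1) is free — short on res3
  task-8 still needs (3, 5) but only (5, 1) is free — short on res3
  task-6 still needs (5, 5) but only (5, 1) is free — short on res3
  task-2 still needs (6, 2) but only (5, 1) is free — short on res4 and res3
  task-7 still needs (6, 5) but only (5, 1) is free — short on res4 and res3
Permanently blocked: task-1, task-8, task-6, task-2 and task-7.


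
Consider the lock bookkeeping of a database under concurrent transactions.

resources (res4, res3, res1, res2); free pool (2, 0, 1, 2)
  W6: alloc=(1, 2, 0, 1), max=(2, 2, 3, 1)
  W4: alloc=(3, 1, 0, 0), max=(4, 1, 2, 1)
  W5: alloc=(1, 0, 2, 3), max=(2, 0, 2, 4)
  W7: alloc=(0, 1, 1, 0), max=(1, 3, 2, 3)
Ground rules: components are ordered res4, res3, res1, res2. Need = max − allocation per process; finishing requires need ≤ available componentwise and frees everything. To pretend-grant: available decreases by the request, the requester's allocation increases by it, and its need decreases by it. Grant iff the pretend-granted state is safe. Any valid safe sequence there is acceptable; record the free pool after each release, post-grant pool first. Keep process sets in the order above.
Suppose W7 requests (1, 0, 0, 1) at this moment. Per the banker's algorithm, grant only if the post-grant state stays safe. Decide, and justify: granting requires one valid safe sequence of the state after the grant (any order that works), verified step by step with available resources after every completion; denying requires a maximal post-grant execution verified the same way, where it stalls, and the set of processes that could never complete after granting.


GRANT — the state after the grant stays safe, e.g. via W5, W6, W7, W4.
Key observation: post-grant, (1, 0, 1, 1) remains, and an order beginning with W5 completes everyone.
Step-by-step check of the post-grant state:
  pool = (1, 0, 1, 1)
  run W5 (needs (1, 0, 0, 1), free (1, 0, 1, 1)); after release of (1, 0, 2, 3) the pool is (2, 0, 3, 4)
  run W6 (needs (1, 0, 3, 0), free (2, 0, 3, 4)); after release of (1, 2, 0, 1) the pool is (3, 2, 3, 5)
  run W7 (needs (0, 2, 1, 2), free (3, 2, 3, 5)); after release of (1, 1, 1, 1) the pool is (4, 3, 4, 6)
  run W4 (needs (1, 0, 2, 1), free (4, 3, 4, 6)); after release of (3, 1, 0, 0) the pool is (7, 4, 4, 6)


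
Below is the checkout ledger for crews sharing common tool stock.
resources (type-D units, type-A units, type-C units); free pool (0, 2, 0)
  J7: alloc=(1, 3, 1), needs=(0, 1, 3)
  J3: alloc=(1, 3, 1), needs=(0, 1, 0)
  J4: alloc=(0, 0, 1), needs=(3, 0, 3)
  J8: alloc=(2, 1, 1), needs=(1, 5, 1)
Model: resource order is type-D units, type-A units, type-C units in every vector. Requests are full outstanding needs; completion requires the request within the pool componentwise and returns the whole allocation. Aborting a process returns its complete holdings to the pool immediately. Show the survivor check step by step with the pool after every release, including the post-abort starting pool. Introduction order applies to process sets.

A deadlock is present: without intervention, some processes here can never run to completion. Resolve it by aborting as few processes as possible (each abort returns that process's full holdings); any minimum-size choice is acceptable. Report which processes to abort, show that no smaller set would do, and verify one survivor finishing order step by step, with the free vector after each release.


The answer: abort J7.
Key observation: before aborting J7, J4 was permanently blocked — no order could ever run it; afterwards it completes at step 3.
Minimality: the empty abort set fails — the state is deadlocked as it stands.
The survivors complete as J3, J8, J4. Step-by-step check (starting from the post-abort pool):
  pool = (1, 5, 1)
  run J3 (needs (0, 1, 0), free (1, 5, 1)); after release of (1, 3, 1) the pool is (2, 8, 2)
  run J8 (needs (1, 5, 1), free (2, 8, 2)); after release of (2, 1, 1) the pool is (4, 9, 3)
  run J4 (needs (3, 0, 3), free (4, 9, 3)); after release of (0, 0, 1) the pool is (4, 9, 4)


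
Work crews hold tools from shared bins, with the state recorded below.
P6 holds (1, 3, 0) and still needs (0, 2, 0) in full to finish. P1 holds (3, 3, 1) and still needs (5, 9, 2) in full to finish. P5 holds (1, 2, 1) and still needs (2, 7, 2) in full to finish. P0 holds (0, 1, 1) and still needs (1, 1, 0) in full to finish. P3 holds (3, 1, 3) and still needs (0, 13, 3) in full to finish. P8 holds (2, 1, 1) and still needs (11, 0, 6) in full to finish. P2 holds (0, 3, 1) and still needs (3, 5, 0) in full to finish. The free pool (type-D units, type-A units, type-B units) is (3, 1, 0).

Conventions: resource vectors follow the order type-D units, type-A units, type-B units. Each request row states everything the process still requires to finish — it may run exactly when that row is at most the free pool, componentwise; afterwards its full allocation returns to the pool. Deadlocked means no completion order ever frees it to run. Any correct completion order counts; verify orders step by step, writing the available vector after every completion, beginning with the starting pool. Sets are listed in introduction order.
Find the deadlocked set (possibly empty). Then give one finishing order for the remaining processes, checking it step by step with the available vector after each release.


The deadlocked set is empty.
Key observation: starting with P0, each completion frees enough for the next — no one is permanently blocked.
A valid finishing order for the others: P0, P6, P2, P5, P1, P3, P8. Walking it through:
  pool = (3, 1, 0)
  P0: need (1, 1, 0) fits (3, 1, 0); releases (0, 1, 1), pool now (3, 2, 1)
  P6: need (0, 2, 0) fits (3, 2, 1); releases (1, 3, 0), pool now (4, 5, 1)
  P2: need (3, 5, 0) fits (4, 5, 1); releases (0, 3, 1), pool now (4, 8, 2)
  P5: need (2, 7, 2) fits (4, 8, 2); releases (1, 2, 1), pool now (5, 10, 3)
  P1: need (5, 9, 2) fits (5, 10, 3); releases (3, 3, 1), pool now (8, 13, 4)
  P3: need (0, 13, 3) fits (8, 13, 4); releases (3, 1, 3), pool now (11, 14, 7)
  P8: need (11, 0, 6) fits (11, 14, 7); releases (2, 1, 1), pool now (13, 15, 8)


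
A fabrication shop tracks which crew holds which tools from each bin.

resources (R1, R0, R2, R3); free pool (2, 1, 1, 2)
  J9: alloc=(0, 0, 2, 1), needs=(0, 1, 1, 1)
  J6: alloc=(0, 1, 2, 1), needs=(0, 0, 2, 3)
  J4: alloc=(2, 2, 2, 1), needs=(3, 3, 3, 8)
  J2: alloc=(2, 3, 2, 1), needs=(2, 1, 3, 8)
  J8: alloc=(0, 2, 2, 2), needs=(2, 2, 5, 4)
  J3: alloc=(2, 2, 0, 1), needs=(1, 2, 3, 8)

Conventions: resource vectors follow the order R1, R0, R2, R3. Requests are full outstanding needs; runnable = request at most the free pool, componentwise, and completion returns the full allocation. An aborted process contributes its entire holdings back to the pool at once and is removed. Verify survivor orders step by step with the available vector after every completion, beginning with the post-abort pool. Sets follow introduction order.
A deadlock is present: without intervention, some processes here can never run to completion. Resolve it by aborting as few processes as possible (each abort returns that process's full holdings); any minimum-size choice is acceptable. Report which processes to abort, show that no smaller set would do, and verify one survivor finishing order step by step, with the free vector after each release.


Abort J2 and J3.
Key observation: the returned (4, 5, 2, 2) from J2 and J3 is what brings J4 — unrunnable before, under any order — into play at step 4.
Minimality, checking each single-abort alternative: J9 alone leaves J4 blocked (short on R1 and R3); J6 alone leaves J4 blocked (short on R1 and R3); J4 alone leaves J2 blocked (short on R3); J2 alone leaves J4 blocked (short on R3); J8 alone leaves J4 blocked (short on R1 and R3); J3 alone leaves J4 blocked (short on R3).
One survivor order: J6, J8, J9, J4. Step-by-step check (post-abort pool first):
  pool = (6, 6, 3, 4)
  run J6 (needs (0, 0, 2, 3), free (6, 6, 3, 4)); after release of (0, 1, 2, 1) the pool is (6, 7, 5, 5)
  run J8 (needs (2, 2, 5, 4), free (6, 7, 5, 5)); after release of (0, 2, 2, 2) the pool is (6, 9, 7, 7)
  run J9 (needs (0, 1, 1, 1), free (6, 9, 7, 7)); after release of (0, 0, 2, 1) the pool is (6, 9, 9, 8)
  run J4 (needs (3, 3, 3, 8), free (6, 9, 9, 8)); after release of (2, 2, 2, 1) the pool is (8, 11, 11, 9)


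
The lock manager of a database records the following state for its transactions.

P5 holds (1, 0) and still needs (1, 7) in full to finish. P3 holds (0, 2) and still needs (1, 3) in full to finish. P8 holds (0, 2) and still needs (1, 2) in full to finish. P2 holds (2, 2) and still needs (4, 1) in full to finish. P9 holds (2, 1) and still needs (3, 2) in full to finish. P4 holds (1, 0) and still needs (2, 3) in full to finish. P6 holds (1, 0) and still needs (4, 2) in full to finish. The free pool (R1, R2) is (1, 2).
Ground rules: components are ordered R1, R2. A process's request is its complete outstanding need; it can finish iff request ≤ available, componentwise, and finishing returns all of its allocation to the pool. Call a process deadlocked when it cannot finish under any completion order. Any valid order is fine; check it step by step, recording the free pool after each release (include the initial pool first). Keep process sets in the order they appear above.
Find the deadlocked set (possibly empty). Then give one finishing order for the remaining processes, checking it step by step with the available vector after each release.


Deadlocked set: P5, P2, P9, P4 and P6.
Key observation: after P8, P3 the pool peaks at (1, 6), and each blocked process is short somewhere: P5 on R2; P2 on R1; P9 on R1; P4 on R1; P6 on R1.
A valid finishing order for the others: P8, P3. Walking it through:
  pool = (1, 2)
  P8 needs (1, 2) <= (1, 2) -> finishes; pool += (0, 2) = (1, 4)
  P3 needs (1, 3) <= (1, 4) -> finishes; pool += (0, 2) = (1, 6)
The blocked processes can never fit:
  blocked: P5 wants (1, 7), pool (1, 6) — not enough R2
  blocked: P2 wants (4, 1), pool (1, 6) — not enough R1
  blocked: P9 wants (3, 2), pool (1, 6) — not enough R1
  blocked: P4 wants (2, 3), pool (1, 6) — not enough R1
  blocked: P6 wants (4, 2), pool (1, 6) — not enough R1


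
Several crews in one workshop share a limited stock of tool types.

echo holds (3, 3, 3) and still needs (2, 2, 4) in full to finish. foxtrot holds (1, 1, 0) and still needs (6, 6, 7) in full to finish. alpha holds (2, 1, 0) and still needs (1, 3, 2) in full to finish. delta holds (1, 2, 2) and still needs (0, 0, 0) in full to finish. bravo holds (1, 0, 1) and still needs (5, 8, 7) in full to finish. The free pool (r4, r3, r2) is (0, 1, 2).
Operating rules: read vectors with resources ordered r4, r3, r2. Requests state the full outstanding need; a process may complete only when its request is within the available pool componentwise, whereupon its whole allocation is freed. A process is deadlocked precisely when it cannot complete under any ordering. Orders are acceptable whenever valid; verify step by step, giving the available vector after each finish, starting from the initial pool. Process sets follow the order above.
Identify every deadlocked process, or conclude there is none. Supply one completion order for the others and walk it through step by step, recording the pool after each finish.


No process is deadlocked.
Key observation: delta fits the free pool immediately, and its release cascades until everyone finishes.
One completion order for the rest: delta, alpha, echo, foxtrot, bravo. Walking it through:
  pool = (0, 1, 2)
  delta: need (0, 0, 0) fits (0, 1, 2); releases (1, 2, 2), pool now (1, 3, 4)
  alpha: need (1, 3, 2) fits (1, 3, 4); releases (2, 1, 0), pool now (3, 4, 4)
  echo: need (2, 2, 4) fits (3, 4, 4); releases (3, 3, 3), pool now (6, 7, 7)
  foxtrot: need (6, 6, 7) fits (6, 7, 7); releases (1, 1, 0), pool now (7, 8, 7)
  bravo: need (5, 8, 7) fits (7, 8, 7); releases (1, 0, 1), pool now (8, 8, 8)


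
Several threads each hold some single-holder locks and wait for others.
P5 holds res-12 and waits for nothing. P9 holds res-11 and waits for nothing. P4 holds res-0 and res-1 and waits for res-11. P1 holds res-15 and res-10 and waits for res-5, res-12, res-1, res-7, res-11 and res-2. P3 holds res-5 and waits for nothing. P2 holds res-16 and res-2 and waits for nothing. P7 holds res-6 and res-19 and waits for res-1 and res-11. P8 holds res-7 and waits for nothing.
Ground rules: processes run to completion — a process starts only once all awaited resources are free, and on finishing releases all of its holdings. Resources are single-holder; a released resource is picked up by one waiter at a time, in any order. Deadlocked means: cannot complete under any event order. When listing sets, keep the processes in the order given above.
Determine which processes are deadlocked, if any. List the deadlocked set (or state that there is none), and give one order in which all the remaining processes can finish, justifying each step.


The deadlocked set is empty.
Key observation: the wait relation is loop-free; peeling off processes with no waits unwinds the whole state.
A valid finishing order for the others: P5, P9, P2, P4, P8, P3, P1, P7.
Walking it through:
  P5 waits on nothing -> runs at once and releases res-12
  P9 waits on nothing -> runs at once and releases res-11
  P2 waits on nothing -> runs at once and releases res-16 and res-2
  P4 waits on res-11 — all released -> runs and releases res-0 and res-1
  P8 waits on nothing -> runs at once and releases res-7
  P3 waits on nothing -> runs at once and releases res-5
  P1 waits on res-5, res-12, res-1, res-7, res-11 and res-2 — all released -> runs and releases res-15 and res-10
  P7 waits on res-1 and res-11 — all released -> runs and releases res-6 and res-19


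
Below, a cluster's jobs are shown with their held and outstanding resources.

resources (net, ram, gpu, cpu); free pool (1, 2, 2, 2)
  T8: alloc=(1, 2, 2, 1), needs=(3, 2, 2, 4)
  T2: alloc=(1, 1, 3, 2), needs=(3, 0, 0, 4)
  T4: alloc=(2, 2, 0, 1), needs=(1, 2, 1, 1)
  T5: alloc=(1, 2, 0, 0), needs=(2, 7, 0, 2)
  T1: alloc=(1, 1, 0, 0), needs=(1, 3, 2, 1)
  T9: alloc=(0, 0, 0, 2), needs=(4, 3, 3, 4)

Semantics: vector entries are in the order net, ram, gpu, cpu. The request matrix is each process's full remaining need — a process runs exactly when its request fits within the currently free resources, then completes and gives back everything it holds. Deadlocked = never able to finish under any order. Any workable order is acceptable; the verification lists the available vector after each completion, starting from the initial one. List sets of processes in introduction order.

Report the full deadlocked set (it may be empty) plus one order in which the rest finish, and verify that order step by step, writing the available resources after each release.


The deadlocked set is T8, T2, T5 and T9.
Key observation: after T4, T1 the pool peaks at (4, 5, 2, 3), and each blocked process is short somewhere: T8 on cpu; T2 on cpu; T5 on ram; T9 on gpu, cpu.
The rest can finish in the order T4, T1. Step-by-step check:
  pool = (1, 2, 2, 2)
  T4: need (1, 2, 1, 1) fits (1, 2, 2, 2); releases (2, 2, 0, 1), pool now (3, 4, 2, 3)
  T1: need (1, 3, 2, 1) fits (3, 4, 2, 3); releases (1, 1, 0, 0), pool now (4, 5, 2, 3)
The blocked processes can never fit:
  T8 cannot run: need (3, 2, 2, 4) vs free (4, 5, 2, 3) (insufficient cpu)
  T2 cannot run: need (3, 0, 0, 4) vs free (4, 5, 2, 3) (insufficient cpu)
  T5 cannot run: need (2, 7, 0, 2) vs free (4, 5, 2, 3) (insufficient ram)
  T9 cannot run: need (4, 3, 3, 4) vs free (4, 5, 2, 3) (insufficient gpu and cpu)


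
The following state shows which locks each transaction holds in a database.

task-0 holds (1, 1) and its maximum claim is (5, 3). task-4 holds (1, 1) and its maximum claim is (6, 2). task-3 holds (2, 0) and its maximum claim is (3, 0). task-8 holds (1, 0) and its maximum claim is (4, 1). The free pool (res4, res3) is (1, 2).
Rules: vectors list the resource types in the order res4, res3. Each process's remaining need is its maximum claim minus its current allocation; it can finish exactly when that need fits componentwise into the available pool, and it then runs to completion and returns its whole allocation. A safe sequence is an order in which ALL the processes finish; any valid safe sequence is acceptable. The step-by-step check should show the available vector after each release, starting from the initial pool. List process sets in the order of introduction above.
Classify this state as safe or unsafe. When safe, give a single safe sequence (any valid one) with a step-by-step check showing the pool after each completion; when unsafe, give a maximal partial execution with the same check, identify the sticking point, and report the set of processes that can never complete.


SAFE, for example via the order task-3, task-8, task-0, task-4.
Key observation: reading the order forward, task-3 is the first process whose need (1, 0) meets the free pool (1, 2) exactly on a resource it requests.
Walking it through:
  pool = (1, 2)
  task-3: need (1, 0) fits (1, 2); releases (2, 0), pool now (3, 2)
  task-8: need (3, 1) fits (3, 2); releases (1, 0), pool now (4, 2)
  task-0: need (4, 2) fits (4, 2); releases (1, 1), pool now (5, 3)
  task-4: need (5, 1) fits (5, 3); releases (1, 1), pool now (6, 4)


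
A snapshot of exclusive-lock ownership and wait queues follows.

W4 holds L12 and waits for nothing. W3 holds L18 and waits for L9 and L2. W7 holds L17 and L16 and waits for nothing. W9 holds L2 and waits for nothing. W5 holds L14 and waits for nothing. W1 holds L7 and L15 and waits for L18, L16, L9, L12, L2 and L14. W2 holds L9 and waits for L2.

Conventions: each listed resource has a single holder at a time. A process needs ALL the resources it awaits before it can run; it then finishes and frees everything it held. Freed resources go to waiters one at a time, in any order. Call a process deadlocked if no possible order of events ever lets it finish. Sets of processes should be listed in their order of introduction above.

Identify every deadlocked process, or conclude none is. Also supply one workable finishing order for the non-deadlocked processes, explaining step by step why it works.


Nothing here is deadlocked.
Key observation: all waits point, directly or indirectly, at processes that can finish, so nothing is permanently blocked.
One completion order for the rest: W4, W5, W9, W2, W3, W7, W1.
Verifying each step:
  W4: no waits; runs immediately, freeing L12
  W5: no waits; runs immediately, freeing L14
  W9: no waits; runs immediately, freeing L2
  run W2 (all its waits — L2 — are resolved); releases L9
  run W3 (all its waits — L9 and L2 — are resolved); releases L18
  W7: no waits; runs immediately, freeing L17 and L16
  run W1 (all its waits — L18, L16, L9, L12, L2 and L14 — are resolved); releases L7 and L15


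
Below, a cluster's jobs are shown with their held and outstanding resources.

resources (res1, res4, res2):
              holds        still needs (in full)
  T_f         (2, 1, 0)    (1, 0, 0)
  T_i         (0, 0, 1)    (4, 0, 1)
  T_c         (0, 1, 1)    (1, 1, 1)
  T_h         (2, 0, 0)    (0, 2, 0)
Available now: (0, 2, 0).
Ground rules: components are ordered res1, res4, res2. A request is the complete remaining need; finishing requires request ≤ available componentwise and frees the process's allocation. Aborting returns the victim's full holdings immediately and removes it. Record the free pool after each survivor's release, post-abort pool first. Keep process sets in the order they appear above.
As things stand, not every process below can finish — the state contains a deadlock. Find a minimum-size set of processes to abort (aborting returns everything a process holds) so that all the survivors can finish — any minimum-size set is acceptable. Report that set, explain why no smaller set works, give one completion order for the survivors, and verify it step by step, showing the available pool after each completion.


Abort T_i.
Key observation: T_c could never have finished before the abort; with (0, 0, 1) returned by T_i, it fits at step 2.
Minimality: the empty abort set fails — the state is deadlocked as it stands.
Survivors finish in the order: T_h, T_c, T_f. Step-by-step check (pool after the aborts first):
  pool = (0, 2, 1)
  run T_h (needs (0, 2, 0), free (0, 2, 1)); after release of (2, 0, 0) the pool is (2, 2, 1)
  run T_c (needs (1, 1, 1), free (2, 2, 1)); after release of (0, 1, 1) the pool is (2, 3, 2)
  run T_f (needs (1, 0, 0), free (2, 3, 2)); after release of (2, 1, 0) the pool is (4, 4, 2)


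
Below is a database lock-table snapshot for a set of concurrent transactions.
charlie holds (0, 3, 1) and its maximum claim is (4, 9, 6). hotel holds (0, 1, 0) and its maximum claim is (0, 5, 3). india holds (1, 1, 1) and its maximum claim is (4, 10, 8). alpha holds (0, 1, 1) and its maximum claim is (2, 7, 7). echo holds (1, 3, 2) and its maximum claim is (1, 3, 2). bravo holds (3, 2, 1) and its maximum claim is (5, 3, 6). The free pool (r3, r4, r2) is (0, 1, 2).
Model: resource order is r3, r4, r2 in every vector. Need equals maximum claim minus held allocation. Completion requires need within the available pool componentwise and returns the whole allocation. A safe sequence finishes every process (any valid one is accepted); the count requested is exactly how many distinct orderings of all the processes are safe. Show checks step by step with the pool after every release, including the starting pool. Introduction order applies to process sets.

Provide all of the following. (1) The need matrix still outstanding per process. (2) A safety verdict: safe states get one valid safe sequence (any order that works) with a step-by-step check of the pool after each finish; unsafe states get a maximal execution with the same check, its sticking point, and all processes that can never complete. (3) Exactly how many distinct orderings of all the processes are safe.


(1) Outstanding need per process (order r3, r4, r2):
  charlie: (4, 6, 5)
  hotel: (0, 4, 3)
  india: (3, 9, 7)
  alpha: (2, 6, 6)
  echo: (0, 0, 0)
  bravo: (2, 1, 5)
(2) The state is UNSAFE.
Key observation: the pool after echo, hotel is (1, 5, 4); every surviving request exceeds it in r3, so progress ends there.
The run echo, hotel cannot be extended any further. Step-by-step check:
  pool = (0, 1, 2)
  run echo (needs (0, 0, 0), free (0, 1, 2)); after release of (1, 3, 2) the pool is (1, 4, 4)
  run hotel (needs (0, 4, 3), free (1, 4, 4)); after release of (0, 1, 0) the pool is (1, 5, 4)
  charlie still needs (4, 6, 5) but only (1, 5, 4) is free — short on r3, r4 and r2
  india still needs (3, 9, 7) but only (1, 5, 4) is free — short on r3, r4 and r2
  alpha still needs (2, 6, 6) but only (1, 5, 4) is free — short on r3, r4 and r2
  bravo still needs (2, 1, 5) but only (1, 5, 4) is free — short on r3 and r2
Never able to finish: charlie, india, alpha and bravo.
(3) Exactly 0 of the possible complete orderings are safe sequences.


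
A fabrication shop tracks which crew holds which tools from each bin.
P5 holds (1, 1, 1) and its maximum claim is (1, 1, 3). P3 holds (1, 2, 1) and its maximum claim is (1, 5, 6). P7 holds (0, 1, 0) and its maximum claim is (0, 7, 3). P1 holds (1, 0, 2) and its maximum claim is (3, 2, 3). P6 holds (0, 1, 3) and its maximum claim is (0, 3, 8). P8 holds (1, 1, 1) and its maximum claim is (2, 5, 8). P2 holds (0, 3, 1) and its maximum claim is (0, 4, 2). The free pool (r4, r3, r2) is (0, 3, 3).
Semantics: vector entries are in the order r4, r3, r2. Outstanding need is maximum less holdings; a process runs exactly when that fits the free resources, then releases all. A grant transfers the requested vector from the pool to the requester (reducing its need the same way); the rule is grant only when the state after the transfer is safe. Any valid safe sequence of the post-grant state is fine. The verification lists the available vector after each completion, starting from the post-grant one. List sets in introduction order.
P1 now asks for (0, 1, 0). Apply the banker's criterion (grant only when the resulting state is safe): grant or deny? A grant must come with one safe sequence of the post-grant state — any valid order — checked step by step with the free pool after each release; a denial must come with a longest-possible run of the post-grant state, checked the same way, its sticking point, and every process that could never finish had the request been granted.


GRANT. The post-grant state is safe; one safe sequence: P5, P2, P6, P8, P3, P1, P7.
Key observation: post-grant, (0, 2, 3) remains, and an order beginning with P5 completes everyone.
Check on the post-grant state, step by step:
  pool = (0, 2, 3)
  P5: need (0, 0, 2) fits (0, 2, 3); releases (1, 1, 1), pool now (1, 3, 4)
  P2: need (0, 1, 1) fits (1, 3, 4); releases (0, 3, 1), pool now (1, 6, 5)
  P6: need (0, 2, 5) fits (1, 6, 5); releases (0, 1, 3), pool now (1, 7, 8)
  P8: need (1, 4, 7) fits (1, 7, 8); releases (1, 1, 1), pool now (2, 8, 9)
  P3: need (0, 3, 5) fits (2, 8, 9); releases (1, 2, 1), pool now (3, 10, 10)
  P1: need (2, 1, 1) fits (3, 10, 10); releases (1, 1, 2), pool now (4, 11, 12)
  P7: need (0, 6, 3) fits (4, 11, 12); releases (0, 1, 0), pool now (4, 12, 12)


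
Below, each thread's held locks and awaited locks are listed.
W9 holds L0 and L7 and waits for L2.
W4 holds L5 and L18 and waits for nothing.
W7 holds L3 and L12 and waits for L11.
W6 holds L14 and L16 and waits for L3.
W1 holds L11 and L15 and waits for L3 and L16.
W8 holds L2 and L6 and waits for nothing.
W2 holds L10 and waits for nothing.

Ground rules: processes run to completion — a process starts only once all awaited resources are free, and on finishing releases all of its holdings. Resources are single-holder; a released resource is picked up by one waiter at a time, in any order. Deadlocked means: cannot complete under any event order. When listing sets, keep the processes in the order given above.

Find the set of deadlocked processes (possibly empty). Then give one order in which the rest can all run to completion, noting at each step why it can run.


Deadlocked set: W7, W6 and W1.
Key observation: the waits loop around W7 -> W1 -> W7 with no way out; W6 is caught in further circular waits.
The rest can finish in the order W4, W8, W9, W2.
Step-by-step check:
  run W4 (it waits on nothing); releases L5 and L18
  run W8 (it waits on nothing); releases L2 and L6
  W9: everything it awaited (L2) is free; runs, freeing L0 and L7
  run W2 (it waits on nothing); releases L10


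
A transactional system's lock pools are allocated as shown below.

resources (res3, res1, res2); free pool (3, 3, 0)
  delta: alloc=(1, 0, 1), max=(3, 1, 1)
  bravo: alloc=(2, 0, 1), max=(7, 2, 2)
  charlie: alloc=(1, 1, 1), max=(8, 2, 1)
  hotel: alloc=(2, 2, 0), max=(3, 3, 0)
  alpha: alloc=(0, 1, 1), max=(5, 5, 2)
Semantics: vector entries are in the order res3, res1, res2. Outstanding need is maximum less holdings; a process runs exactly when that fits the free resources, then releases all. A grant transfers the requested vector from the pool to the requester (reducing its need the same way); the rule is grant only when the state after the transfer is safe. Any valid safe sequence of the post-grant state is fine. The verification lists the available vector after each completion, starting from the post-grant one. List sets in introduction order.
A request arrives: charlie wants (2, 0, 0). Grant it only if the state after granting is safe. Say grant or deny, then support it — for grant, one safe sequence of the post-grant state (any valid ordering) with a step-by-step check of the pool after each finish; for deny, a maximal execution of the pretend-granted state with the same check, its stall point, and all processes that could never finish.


DENY — the pretend-granted state is unsafe.
Key observation: no order helps: past hotel, delta, the free pool tops out at (4, 5, 1), below what each blocked process needs in res3.
After a pretend grant, a maximal execution: hotel, delta — then nothing else fits. Check, step by step:
  pool = (1, 3, 0)
  run hotel (needs (1, 1, 0), free (1, 3, 0)); after release of (2, 2, 0) the pool is (3, 5, 0)
  run delta (needs (2, 1, 0), free (3, 5, 0)); after release of (1, 0, 1) the pool is (4, 5, 1)
  bravo still needs (5, 2, 1) but only (4, 5, 1) is free — short on res3
  charlie still needs (5, 1, 0) but only (4, 5, 1) is free — short on res3
  alpha still needs (5, 4, 1) but only (4, 5, 1) is free — short on res3
Processes that could never finish after the grant: bravo, charlie and alpha.


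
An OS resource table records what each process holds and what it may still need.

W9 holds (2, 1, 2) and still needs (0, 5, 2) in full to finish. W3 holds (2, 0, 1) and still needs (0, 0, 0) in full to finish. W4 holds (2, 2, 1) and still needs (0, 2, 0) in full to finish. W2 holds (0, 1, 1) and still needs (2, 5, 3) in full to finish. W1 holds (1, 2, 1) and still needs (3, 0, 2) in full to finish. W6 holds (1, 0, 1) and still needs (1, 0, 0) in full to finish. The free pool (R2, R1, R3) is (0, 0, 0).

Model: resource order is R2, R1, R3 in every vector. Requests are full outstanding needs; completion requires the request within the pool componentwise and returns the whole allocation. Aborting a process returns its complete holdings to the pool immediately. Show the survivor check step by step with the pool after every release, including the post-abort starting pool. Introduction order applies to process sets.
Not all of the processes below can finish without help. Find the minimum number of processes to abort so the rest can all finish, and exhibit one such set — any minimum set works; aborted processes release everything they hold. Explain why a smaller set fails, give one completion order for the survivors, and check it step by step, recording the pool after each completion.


Minimum abort set: W9.
Key observation: aborting W9 returns (2, 1, 2), and W2 — hopeless before — runs at step 5 with the returned capacity in the pool.
No smaller set exists: with zero aborts the deadlock remains.
The survivors complete as W6, W1, W3, W4, W2. Verifying each step (starting from the post-abort pool):
  pool = (2, 1, 2)
  run W6 (needs (1, 0, 0), free (2, 1, 2)); after release of (1, 0, 1) the pool is (3, 1, 3)
  run W1 (needs (3, 0, 2), free (3, 1, 3)); after release of (1, 2, 1) the pool is (4, 3, 4)
  run W3 (needs (0, 0, 0), free (4, 3, 4)); after release of (2, 0, 1) the pool is (6, 3, 5)
  run W4 (needs (0, 2, 0), free (6, 3, 5)); after release of (2, 2, 1) the pool is (8, 5, 6)
  run W2 (needs (2, 5, 3), free (8, 5, 6)); after release of (0, 1, 1) the pool is (8, 6, 7)


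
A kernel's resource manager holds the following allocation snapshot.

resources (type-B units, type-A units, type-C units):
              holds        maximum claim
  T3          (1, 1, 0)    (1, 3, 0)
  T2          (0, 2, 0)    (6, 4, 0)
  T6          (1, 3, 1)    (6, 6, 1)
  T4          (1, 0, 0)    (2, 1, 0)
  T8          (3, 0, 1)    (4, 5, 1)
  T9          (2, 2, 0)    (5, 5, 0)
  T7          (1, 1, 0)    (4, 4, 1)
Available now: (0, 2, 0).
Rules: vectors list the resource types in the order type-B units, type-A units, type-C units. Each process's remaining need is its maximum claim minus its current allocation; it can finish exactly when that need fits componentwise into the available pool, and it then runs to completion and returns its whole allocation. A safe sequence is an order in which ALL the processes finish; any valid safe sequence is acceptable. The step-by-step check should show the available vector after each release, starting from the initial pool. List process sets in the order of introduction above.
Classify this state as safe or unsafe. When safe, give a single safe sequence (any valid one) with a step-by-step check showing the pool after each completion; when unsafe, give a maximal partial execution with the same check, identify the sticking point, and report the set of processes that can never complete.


UNSAFE.
Key observation: after T3, T4 the pool peaks at (2, 3, 0), and each blocked process is short somewhere: T2 on type-B units; T6 on type-B units; T8 on type-A units; T9 on type-B units; T7 on type-B units, type-C units.
Going as far as possible: T3, T4; after that, nothing fits. Walking it through:
  pool = (0, 2, 0)
  T3: need (0, 2, 0) fits (0, 2, 0); releases (1, 1, 0), pool now (1, 3, 0)
  T4: need (1, 1, 0) fits (1, 3, 0); releases (1, 0, 0), pool now (2, 3, 0)
  T2 still needs (6, 2, 0) but only (2, 3, 0) is free — short on type-B units
  T6 still needs (5, 3, 0) but only (2, 3, 0) is free — short on type-B units
  T8 still needs (1, 5, 0) but only (2, 3, 0) is free — short on type-A units
  T9 still needs (3, 3, 0) but only (2, 3, 0) is free — short on type-B units
  T7 still needs (3, 3, 1) but only (2, 3, 0) is free — short on type-B units and type-C units
Never able to finish: T2, T6, T8, T9 and T7.


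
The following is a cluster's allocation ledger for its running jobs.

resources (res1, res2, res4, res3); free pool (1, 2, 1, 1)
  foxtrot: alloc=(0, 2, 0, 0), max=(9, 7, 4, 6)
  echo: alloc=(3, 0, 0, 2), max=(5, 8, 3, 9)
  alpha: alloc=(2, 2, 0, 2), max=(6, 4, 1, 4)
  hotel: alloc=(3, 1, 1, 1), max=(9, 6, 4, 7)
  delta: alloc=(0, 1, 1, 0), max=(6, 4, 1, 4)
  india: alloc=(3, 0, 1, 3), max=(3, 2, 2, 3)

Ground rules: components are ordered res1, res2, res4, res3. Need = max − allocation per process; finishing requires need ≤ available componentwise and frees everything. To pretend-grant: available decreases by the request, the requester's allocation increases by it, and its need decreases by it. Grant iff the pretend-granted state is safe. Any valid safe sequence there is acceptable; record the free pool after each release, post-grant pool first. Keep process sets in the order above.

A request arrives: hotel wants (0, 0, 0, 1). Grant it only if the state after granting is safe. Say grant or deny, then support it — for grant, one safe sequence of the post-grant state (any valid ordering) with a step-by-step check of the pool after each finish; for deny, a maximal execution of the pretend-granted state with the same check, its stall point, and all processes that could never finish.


GRANT: granting preserves safety; a valid post-grant sequence is india, alpha, delta, hotel, foxtrot, echo.
Key observation: after the grant the pool drops to (1, 2, 1, 0), which still lets india finish first and unwind the rest.
Check on the post-grant state, step by step:
  pool = (1, 2, 1, 0)
  india needs (0, 2, 1, 0) <= (1, 2, 1, 0) -> finishes; pool += (3, 0, 1, 3) = (4, 2, 2, 3)
  alpha needs (4, 2, 1, 2) <= (4, 2, 2, 3) -> finishes; pool += (2, 2, 0, 2) = (6, 4, 2, 5)
  delta needs (6, 3, 0, 4) <= (6, 4, 2, 5) -> finishes; pool += (0, 1, 1, 0) = (6, 5, 3, 5)
  hotel needs (6, 5, 3, 5) <= (6, 5, 3, 5) -> finishes; pool += (3, 1, 1, 2) = (9, 6, 4, 7)
  foxtrot needs (9, 5, 4, 6) <= (9, 6, 4, 7) -> finishes; pool += (0, 2, 0, 0) = (9, 8, 4, 7)
  echo needs (2, 8, 3, 7) <= (9, 8, 4, 7) -> finishes; pool += (3, 0, 0, 2) = (12, 8, 4, 9)


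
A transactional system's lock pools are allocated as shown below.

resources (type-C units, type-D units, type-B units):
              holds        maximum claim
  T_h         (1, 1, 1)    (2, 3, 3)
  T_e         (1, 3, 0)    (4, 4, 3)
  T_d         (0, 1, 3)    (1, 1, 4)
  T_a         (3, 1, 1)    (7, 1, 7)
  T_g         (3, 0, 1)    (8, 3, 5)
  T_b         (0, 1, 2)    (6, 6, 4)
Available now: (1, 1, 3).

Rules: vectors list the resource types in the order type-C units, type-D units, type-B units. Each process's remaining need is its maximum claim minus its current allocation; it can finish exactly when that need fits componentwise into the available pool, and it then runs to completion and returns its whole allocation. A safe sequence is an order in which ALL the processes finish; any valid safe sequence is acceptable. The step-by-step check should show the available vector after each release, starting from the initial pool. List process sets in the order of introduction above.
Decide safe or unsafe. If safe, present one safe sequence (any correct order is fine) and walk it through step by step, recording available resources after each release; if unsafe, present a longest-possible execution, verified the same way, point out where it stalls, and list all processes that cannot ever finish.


UNSAFE — no complete ordering exists.
Key observation: T_d, T_h can finish, but then (2, 3, 7) is all there is, and the blocked group's type-C units demands exceed it.
Going as far as possible: T_d, T_h; after that, nothing fits. Step-by-step check:
  pool = (1, 1, 3)
  run T_d (needs (1, 0, 1), free (1, 1, 3)); after release of (0, 1, 3) the pool is (1, 2, 6)
  run T_h (needs (1, 2, 2), free (1, 2, 6)); after release of (1, 1, 1) the pool is (2, 3, 7)
  blocked: T_e wants (3, 1, 3), pool (2, 3, 7) — not enough type-C units
  blocked: T_a wants (4, 0, 6), pool (2, 3, 7) — not enough type-C units
  blocked: T_g wants (5, 3, 4), pool (2, 3, 7) — not enough type-C units
  blocked: T_b wants (6, 5, 2), pool (2, 3, 7) — not enough type-C units and type-D units
Permanently blocked: T_e, T_a, T_g and T_b.
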